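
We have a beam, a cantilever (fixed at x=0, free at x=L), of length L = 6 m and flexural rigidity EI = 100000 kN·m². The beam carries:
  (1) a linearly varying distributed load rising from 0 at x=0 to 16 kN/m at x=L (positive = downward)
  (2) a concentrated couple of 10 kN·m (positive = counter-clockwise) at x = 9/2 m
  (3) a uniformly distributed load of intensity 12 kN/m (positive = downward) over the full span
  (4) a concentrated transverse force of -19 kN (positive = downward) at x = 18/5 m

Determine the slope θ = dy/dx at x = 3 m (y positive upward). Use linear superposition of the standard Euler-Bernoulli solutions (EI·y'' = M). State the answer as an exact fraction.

Load 1 — triangular load w₀=16 kN/m (0→w₀ over full span):
  θ_1 = (w₀Lx²/4-w₀L²x/3-w₀x⁴/(24L))/EI = (16·6·3²/4-16·6²·3/3-16·3⁴/(24·6))/100000 = -369/100000 rad
Load 2 — applied couple M₀=10 kN·m at a=9/2 m (b=L-a=3/2):
  θ_2 = M₀x/EI  [x≤a] = 10·3/100000 = 3/10000 rad
Load 3 — uniform load w=12 kN/m over full span:
  θ_3 = -wx(x²-3Lx+3L²)/(6EI) = -12·3·(3²-3·6·3+3·6²)/(6·100000) = -189/50000 rad
Load 4 — point force P=-19 kN at a=18/5 m (b=L-a=12/5):
  θ_4 = -Px(2a-x)/(2EI)  [x≤a] = -(-19)·3·(2·(18/5)-3)/(2·100000) = 1197/1000000 rad
Superposition: θ = Σ θ_i = -5973/1000000 rad ≈ -0.005973 rad

θ(3) = -5973/1000000 rad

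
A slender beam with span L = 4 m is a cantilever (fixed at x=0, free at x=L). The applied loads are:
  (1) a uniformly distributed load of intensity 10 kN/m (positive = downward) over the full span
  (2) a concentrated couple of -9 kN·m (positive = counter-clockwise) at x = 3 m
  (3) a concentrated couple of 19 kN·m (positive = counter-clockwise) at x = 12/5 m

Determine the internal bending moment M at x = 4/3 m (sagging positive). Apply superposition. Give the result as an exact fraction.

Load 1 — uniform load w=10 kN/m over full span:
  M_1 = -w(L-x)²/2 = -10·(4-(4/3))²/2 = -320/9 kN·m
Load 2 — applied couple M₀=-9 kN·m at a=3 m (b=L-a=1):
  M_2 = M₀  [x≤a] = (-9) = -9 kN·m
Load 3 — applied couple M₀=19 kN·m at a=12/5 m (b=L-a=8/5):
  M_3 = M₀  [x≤a] = 19 = 19 kN·m
Superposition: M = Σ M_i = -230/9 kN·m ≈ -25.555556 kN·m

M(4/3) = -230/9 kN·m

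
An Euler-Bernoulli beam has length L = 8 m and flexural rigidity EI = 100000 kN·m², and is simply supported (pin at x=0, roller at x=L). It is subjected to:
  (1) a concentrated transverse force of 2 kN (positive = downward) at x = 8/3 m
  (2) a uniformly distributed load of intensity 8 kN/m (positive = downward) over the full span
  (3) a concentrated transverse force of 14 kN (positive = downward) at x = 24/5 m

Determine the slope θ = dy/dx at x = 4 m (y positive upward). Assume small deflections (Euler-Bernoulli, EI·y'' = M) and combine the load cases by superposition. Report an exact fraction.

Load 1 — point force P=2 kN at a=8/3 m (b=L-a=16/3):
  θ_1 = -Pa(2L²-6Lx+3x²+a²)/(6LEI)  [x>a] = -2·(8/3)·(2·8²-6·8·4+3·4²+(8/3)²)/(6·8·100000) = 1/101250 rad
Load 2 — uniform load w=8 kN/m over full span:
  θ_2 = -w(L³-6Lx²+4x³)/(24EI) = -8·(8³-6·8·4²+4·4³)/(24·100000) = 0 rad
Load 3 — point force P=14 kN at a=24/5 m (b=L-a=16/5):
  θ_3 = -Pb(L²-b²-3x²)/(6LEI)  [x≤a] = -14·(16/5)·(8²-(16/5)²-3·4²)/(6·8·100000) = -21/390625 rad
Superposition: θ = Σ θ_i = -2777/63281250 rad ≈ -0.000044 rad

θ(4) = -2777/63281250 rad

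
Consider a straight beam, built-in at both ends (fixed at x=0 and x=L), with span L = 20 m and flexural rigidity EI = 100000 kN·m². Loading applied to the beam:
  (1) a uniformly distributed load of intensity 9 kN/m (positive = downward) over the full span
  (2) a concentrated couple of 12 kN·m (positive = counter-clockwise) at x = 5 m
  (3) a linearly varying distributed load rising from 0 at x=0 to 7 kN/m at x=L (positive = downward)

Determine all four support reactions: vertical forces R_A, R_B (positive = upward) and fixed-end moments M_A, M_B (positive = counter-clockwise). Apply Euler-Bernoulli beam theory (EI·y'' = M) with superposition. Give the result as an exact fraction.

Load 1 — uniform load w=9 kN/m over full span:
  R_A = wL/2 = 9·20/2 = 90 kN
  M_A = wL²/12 = 9·20²/12 = 300 kN·m
  R_B = wL/2 = 9·20/2 = 90 kN
  M_B = -wL²/12 = -9·20²/12 = -300 kN·m
Load 2 — applied couple M₀=12 kN·m at a=5 m (b=L-a=15):
  R_A = 6M₀ab/L³ = 6·12·5·15/20³ = 27/40 kN
  M_A = M₀b(2a-b)/L² = 12·15·(2·5-15)/20² = -9/4 kN·m
  R_B = -6M₀ab/L³ = -6·12·5·15/20³ = -27/40 kN
  M_B = M₀a(2b-a)/L² = 12·5·(2·15-5)/20² = 15/4 kN·m
Load 3 — triangular load w₀=7 kN/m (0→w₀ over full span):
  R_A = 3w₀L/20 = 3·7·20/20 = 21 kN
  M_A = w₀L²/30 = 7·20²/30 = 280/3 kN·m
  R_B = 7w₀L/20 = 7·7·20/20 = 49 kN
  M_B = -w₀L²/20 = -7·20²/20 = -140 kN·m
Superposition: R_A = 4467/40 kN, M_A = 4693/12 kN·m, R_B = 5533/40 kN, M_B = -1745/4 kN·m

R_A = 4467/40 kN, M_A = 4693/12 kN·m, R_B = 5533/40 kN, M_B = -1745/4 kN·m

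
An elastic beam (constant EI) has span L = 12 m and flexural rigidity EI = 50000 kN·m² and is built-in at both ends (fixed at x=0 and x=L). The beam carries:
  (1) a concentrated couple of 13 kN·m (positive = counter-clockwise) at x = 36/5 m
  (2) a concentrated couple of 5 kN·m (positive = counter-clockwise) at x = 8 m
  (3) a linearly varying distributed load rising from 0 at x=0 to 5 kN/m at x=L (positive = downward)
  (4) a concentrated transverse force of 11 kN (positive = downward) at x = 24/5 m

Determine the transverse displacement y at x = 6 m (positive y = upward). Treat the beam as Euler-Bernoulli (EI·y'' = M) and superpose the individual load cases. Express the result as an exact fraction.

Load 1 — applied couple M₀=13 kN·m at a=36/5 m (b=L-a=24/5):
  y_1 = (R_Ax³/6 - M_Ax²/2)/EI  [x≤a] with R_A=39/25, M_A=104/25 = ((39/25)·6³/6 - (104/25)·6²/2)/50000 = -117/312500 m
Load 2 — applied couple M₀=5 kN·m at a=8 m (b=L-a=4):
  y_2 = (R_Ax³/6 - M_Ax²/2)/EI  [x≤a] with R_A=5/9, M_A=5/3 = ((5/9)·6³/6 - (5/3)·6²/2)/50000 = -1/5000 m
Load 3 — triangular load w₀=5 kN/m (0→w₀ over full span):
  y_3 = -w₀x²(L-x)²(x+2L)/(120LEI) = -5·6²·(12-6)²·(6+2·12)/(120·12·50000) = -27/10000 m
Load 4 — point force P=11 kN at a=24/5 m (b=L-a=36/5):
  y_4 = -Pa²(L-x)²(3bL-(3b+a)(L-x))/(6L³EI)  [x>a] = -11·(24/5)²·(12-6)²·(3·(36/5)·12-(3·(36/5)+(24/5))·(12-6))/(6·12³·50000) = -693/390625 m
Superposition: y = Σ y_i = -31553/6250000 m ≈ -0.005048 m

y(6) = -31553/6250000 m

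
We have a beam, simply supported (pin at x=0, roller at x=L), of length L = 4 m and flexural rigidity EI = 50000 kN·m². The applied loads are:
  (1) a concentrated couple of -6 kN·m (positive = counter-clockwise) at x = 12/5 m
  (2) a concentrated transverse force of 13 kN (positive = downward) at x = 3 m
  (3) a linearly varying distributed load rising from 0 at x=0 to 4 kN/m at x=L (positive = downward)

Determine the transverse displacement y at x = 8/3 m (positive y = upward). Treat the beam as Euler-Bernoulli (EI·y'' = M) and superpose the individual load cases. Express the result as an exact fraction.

Load 1 — applied couple M₀=-6 kN·m at a=12/5 m (b=L-a=8/5):
  y_1 = (M₀x³/(6L)-M₀(x-a)²/2+C₁x)/EI  [x>a] with C₁=M₀(3b²-L²)/(6L)=52/25 = ((-6)·(8/3)³/(6·4)-(-6)·((8/3)-(12/5))²/2+(52/25)·(8/3))/50000 = 43/2109375 m
Load 2 — point force P=13 kN at a=3 m (b=L-a=1):
  y_2 = -Pbx(L²-b²-x²)/(6LEI)  [x≤a] = -13·1·(8/3)·(4²-1²-(8/3)²)/(6·4·50000) = -923/4050000 m
Load 3 — triangular load w₀=4 kN/m (0→w₀ over full span):
  y_3 = -w₀x(7L⁴-10L²x²+3x⁴)/(360LEI) = -4·(8/3)·(7·4⁴-10·4²·(8/3)²+3·(8/3)⁴)/(360·4·50000) = -272/2278125 m
Superposition: y = Σ y_i = -297899/911250000 m ≈ -0.000327 m

y(8/3) = -297899/911250000 m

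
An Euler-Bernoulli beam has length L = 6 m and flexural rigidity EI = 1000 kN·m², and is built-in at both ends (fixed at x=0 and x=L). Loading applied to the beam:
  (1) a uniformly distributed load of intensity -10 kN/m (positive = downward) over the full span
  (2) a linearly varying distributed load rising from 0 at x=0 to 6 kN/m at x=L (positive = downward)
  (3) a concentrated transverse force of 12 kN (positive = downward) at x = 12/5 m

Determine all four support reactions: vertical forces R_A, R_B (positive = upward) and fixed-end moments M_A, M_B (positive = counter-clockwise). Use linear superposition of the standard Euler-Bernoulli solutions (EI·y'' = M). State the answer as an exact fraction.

Load 1 — uniform load w=-10 kN/m over full span:
  R_A = wL/2 = (-10)·6/2 = -30 kN
  M_A = wL²/12 = (-10)·6²/12 = -30 kN·m
  R_B = wL/2 = (-10)·6/2 = -30 kN
  M_B = -wL²/12 = -(-10)·6²/12 = 30 kN·m
Load 2 — triangular load w₀=6 kN/m (0→w₀ over full span):
  R_A = 3w₀L/20 = 3·6·6/20 = 27/5 kN
  M_A = w₀L²/30 = 6·6²/30 = 36/5 kN·m
  R_B = 7w₀L/20 = 7·6·6/20 = 63/5 kN
  M_B = -w₀L²/20 = -6·6²/20 = -54/5 kN·m
Load 3 — point force P=12 kN at a=12/5 m (b=L-a=18/5):
  R_A = Pb²(3a+b)/L³ = 12·(18/5)²·(3·(12/5)+(18/5))/6³ = 972/125 kN
  M_A = Pab²/L² = 12·(12/5)·(18/5)²/6² = 1296/125 kN·m
  R_B = Pa²(a+3b)/L³ = 12·(12/5)²·((12/5)+3·(18/5))/6³ = 528/125 kN
  M_B = -Pa²b/L² = -12·(12/5)²·(18/5)/6² = -864/125 kN·m
Superposition: R_A = -2103/125 kN, M_A = -1554/125 kN·m, R_B = -1647/125 kN, M_B = 1536/125 kN·m

R_A = -2103/125 kN, M_A = -1554/125 kN·m, R_B = -1647/125 kN, M_B = 1536/125 kN·m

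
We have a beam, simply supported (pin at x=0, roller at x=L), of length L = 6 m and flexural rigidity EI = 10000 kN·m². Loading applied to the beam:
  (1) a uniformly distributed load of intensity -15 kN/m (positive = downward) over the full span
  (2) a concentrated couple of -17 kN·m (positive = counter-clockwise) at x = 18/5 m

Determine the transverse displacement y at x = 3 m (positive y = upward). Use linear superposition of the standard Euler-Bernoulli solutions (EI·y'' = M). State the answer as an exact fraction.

y(3) = 53379/2000000 m

Load 1 — uniform load w=-15 kN/m over full span:
  y_1 = -wx(L³-2Lx²+x³)/(24EI) = -(-15)·3·(6³-2·6·3²+3³)/(24·10000) = 81/3200 m
Load 2 — applied couple M₀=-17 kN·m at a=18/5 m (b=L-a=12/5):
  y_2 = (M₀x³/(6L)+C₁x)/EI  [x≤a] with C₁=M₀(3b²-L²)/(6L)=221/25 = ((-17)·3³/(6·6)+(221/25)·3)/10000 = 1377/1000000 m
Superposition: y = Σ y_i = 53379/2000000 m ≈ 0.026690 m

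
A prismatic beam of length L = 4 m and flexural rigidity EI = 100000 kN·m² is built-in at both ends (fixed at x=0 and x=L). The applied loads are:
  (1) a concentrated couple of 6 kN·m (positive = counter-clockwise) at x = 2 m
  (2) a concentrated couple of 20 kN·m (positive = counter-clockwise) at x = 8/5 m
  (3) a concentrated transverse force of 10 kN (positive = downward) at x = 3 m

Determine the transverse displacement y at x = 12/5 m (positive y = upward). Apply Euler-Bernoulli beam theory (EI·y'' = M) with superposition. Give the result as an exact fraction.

Load 1 — applied couple M₀=6 kN·m at a=2 m (b=L-a=2):
  y_1 = (R_Ax³/6 - M_Ax²/2 - M₀(x-a)²/2)/EI  [x>a] with R_A=9/4, M_A=3/2 = ((9/4)·(12/5)³/6 - (3/2)·(12/5)²/2 - 6·((12/5)-2)²/2)/100000 = 3/781250 m
Load 2 — applied couple M₀=20 kN·m at a=8/5 m (b=L-a=12/5):
  y_2 = (R_Ax³/6 - M_Ax²/2 - M₀(x-a)²/2)/EI  [x>a] with R_A=36/5, M_A=12/5 = ((36/5)·(12/5)³/6 - (12/5)·(12/5)²/2 - 20·((12/5)-(8/5))²/2)/100000 = 64/1953125 m
Load 3 — point force P=10 kN at a=3 m (b=L-a=1):
  y_3 = -Pb²x²(3aL-(3a+b)x)/(6L³EI)  [x≤a] = -10·1²·(12/5)²·(3·3·4-(3·3+1)·(12/5))/(6·4³·100000) = -9/500000 m
Superposition: y = Σ y_i = 1163/62500000 m ≈ 0.000019 m

y(12/5) = 1163/62500000 m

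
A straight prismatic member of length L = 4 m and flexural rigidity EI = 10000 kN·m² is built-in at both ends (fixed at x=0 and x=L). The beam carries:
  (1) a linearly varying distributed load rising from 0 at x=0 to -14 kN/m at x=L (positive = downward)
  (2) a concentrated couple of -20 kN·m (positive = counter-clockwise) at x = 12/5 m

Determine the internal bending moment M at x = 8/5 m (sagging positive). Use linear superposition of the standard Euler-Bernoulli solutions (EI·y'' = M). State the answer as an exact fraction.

M(8/5) = -1088/125 kN·m

Load 1 — triangular load w₀=-14 kN/m (0→w₀ over full span):
  M_1 = 3w₀Lx/20 - w₀L²/30 - w₀x³/(6L) = 3·(-14)·4·(8/5)/20 - (-14)·4²/30 - (-14)·(8/5)³/(6·4) = -448/125 kN·m
Load 2 — applied couple M₀=-20 kN·m at a=12/5 m (b=L-a=8/5):
  M_2 = R_Ax - M_A  [x≤a] with R_A=-36/5, M_A=-32/5 = (-36/5)·(8/5) - (-32/5) = -128/25 kN·m
Superposition: M = Σ M_i = -1088/125 kN·m ≈ -8.704000 kN·m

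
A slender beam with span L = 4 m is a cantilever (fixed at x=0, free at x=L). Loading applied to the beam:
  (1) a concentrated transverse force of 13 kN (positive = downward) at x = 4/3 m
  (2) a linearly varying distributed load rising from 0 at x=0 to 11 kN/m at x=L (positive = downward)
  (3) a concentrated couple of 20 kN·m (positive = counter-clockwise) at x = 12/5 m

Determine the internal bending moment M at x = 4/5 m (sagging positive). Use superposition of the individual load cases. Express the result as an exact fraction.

Load 1 — point force P=13 kN at a=4/3 m (b=L-a=8/3):
  M_1 = -P(a-x)  [x≤a] = -13·((4/3)-(4/5)) = -104/15 kN·m
Load 2 — triangular load w₀=11 kN/m (0→w₀ over full span):
  M_2 = w₀Lx/2 - w₀L²/3 - w₀x³/(6L) = 11·4·(4/5)/2 - 11·4²/3 - 11·(4/5)³/(6·4) = -15488/375 kN·m
Load 3 — applied couple M₀=20 kN·m at a=12/5 m (b=L-a=8/5):
  M_3 = M₀  [x≤a] = 20 = 20 kN·m
Superposition: M = Σ M_i = -10588/375 kN·m ≈ -28.234667 kN·m

M(4/5) = -10588/375 kN·m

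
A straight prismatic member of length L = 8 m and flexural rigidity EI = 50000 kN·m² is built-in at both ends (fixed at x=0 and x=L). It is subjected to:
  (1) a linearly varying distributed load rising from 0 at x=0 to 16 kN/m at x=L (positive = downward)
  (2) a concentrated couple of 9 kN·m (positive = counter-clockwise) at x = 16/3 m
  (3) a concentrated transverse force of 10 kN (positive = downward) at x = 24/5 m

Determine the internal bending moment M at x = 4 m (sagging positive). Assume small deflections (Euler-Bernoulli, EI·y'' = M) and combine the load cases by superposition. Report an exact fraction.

M(4) = 461/15 kN·m

Load 1 — triangular load w₀=16 kN/m (0→w₀ over full span):
  M_1 = 3w₀Lx/20 - w₀L²/30 - w₀x³/(6L) = 3·16·8·4/20 - 16·8²/30 - 16·4³/(6·8) = 64/3 kN·m
Load 2 — applied couple M₀=9 kN·m at a=16/3 m (b=L-a=8/3):
  M_2 = R_Ax - M_A  [x≤a] with R_A=3/2, M_A=3 = (3/2)·4 - 3 = 3 kN·m
Load 3 — point force P=10 kN at a=24/5 m (b=L-a=16/5):
  M_3 = Pb²(3a+b)x/L³ - Pab²/L²  [x≤a] = 10·(16/5)²·(3·(24/5)+(16/5))·4/8³ - 10·(24/5)·(16/5)²/8² = 32/5 kN·m
Superposition: M = Σ M_i = 461/15 kN·m ≈ 30.733333 kN·m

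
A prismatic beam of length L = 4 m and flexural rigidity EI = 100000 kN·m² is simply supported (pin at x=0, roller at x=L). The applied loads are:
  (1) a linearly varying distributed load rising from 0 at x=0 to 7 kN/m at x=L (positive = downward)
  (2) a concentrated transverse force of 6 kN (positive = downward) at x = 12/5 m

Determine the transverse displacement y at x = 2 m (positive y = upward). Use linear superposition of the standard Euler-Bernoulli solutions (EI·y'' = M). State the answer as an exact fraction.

Load 1 — triangular load w₀=7 kN/m (0→w₀ over full span):
  y_1 = -w₀x(7L⁴-10L²x²+3x⁴)/(360LEI) = -7·2·(7·4⁴-10·4²·2²+3·2⁴)/(360·4·100000) = -7/60000 m
Load 2 — point force P=6 kN at a=12/5 m (b=L-a=8/5):
  y_2 = -Pbx(L²-b²-x²)/(6LEI)  [x≤a] = -6·(8/5)·2·(4²-(8/5)²-2²)/(6·4·100000) = -59/781250 m
Superposition: y = Σ y_i = -7207/37500000 m ≈ -0.000192 m

y(2) = -7207/37500000 m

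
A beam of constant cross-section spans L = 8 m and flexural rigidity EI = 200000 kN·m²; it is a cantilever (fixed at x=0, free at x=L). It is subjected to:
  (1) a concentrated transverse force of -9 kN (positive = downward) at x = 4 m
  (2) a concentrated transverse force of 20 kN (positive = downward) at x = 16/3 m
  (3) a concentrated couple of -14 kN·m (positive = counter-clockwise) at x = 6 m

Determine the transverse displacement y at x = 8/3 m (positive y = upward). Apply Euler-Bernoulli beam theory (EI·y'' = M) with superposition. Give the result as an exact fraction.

Load 1 — point force P=-9 kN at a=4 m (b=L-a=4):
  y_1 = -Px²(3a-x)/(6EI)  [x≤a] = -(-9)·(8/3)²·(3·4-(8/3))/(6·200000) = 14/28125 m
Load 2 — point force P=20 kN at a=16/3 m (b=L-a=8/3):
  y_2 = -Px²(3a-x)/(6EI)  [x≤a] = -20·(8/3)²·(3·(16/3)-(8/3))/(6·200000) = -16/10125 m
Load 3 — applied couple M₀=-14 kN·m at a=6 m (b=L-a=2):
  y_3 = M₀x²/(2EI)  [x≤a] = (-14)·(8/3)²/(2·200000) = -7/28125 m
Superposition: y = Σ y_i = -337/253125 m ≈ -0.001331 m

y(8/3) = -337/253125 m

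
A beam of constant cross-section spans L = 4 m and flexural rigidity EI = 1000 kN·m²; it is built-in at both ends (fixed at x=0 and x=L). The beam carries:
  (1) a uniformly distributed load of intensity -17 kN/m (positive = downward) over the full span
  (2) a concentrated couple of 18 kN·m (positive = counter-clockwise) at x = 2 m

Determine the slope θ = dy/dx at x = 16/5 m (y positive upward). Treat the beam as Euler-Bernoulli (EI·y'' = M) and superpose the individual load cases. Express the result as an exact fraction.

Load 1 — uniform load w=-17 kN/m over full span:
  θ_1 = -wx(L-x)(L-2x)/(12EI) = -(-17)·(16/5)·(4-(16/5))·(4-2·(16/5))/(12·1000) = -136/15625 rad
Load 2 — applied couple M₀=18 kN·m at a=2 m (b=L-a=2):
  θ_2 = (R_Ax²/2 - M_Ax - M₀(x-a))/EI  [x>a] with R_A=27/4, M_A=9/2 = ((27/4)·(16/5)²/2 - (9/2)·(16/5) - 18·((16/5)-2))/1000 = -9/6250 rad
Superposition: θ = Σ θ_i = -317/31250 rad ≈ -0.010144 rad

θ(16/5) = -317/31250 rad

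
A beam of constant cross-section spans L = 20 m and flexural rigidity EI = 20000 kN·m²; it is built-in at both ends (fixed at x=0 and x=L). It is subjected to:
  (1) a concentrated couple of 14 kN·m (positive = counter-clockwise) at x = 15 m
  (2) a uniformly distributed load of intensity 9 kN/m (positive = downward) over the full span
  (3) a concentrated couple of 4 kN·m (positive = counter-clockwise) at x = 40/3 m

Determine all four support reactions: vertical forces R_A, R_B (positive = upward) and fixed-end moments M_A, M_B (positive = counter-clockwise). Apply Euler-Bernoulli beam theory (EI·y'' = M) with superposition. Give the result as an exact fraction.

R_A = 21853/240 kN, M_A = 7337/24 kN·m, R_B = 21347/240 kN, M_B = -2421/8 kN·m

Load 1 — applied couple M₀=14 kN·m at a=15 m (b=L-a=5):
  R_A = 6M₀ab/L³ = 6·14·15·5/20³ = 63/80 kN
  M_A = M₀b(2a-b)/L² = 14·5·(2·15-5)/20² = 35/8 kN·m
  R_B = -6M₀ab/L³ = -6·14·15·5/20³ = -63/80 kN
  M_B = M₀a(2b-a)/L² = 14·15·(2·5-15)/20² = -21/8 kN·m
Load 2 — uniform load w=9 kN/m over full span:
  R_A = wL/2 = 9·20/2 = 90 kN
  M_A = wL²/12 = 9·20²/12 = 300 kN·m
  R_B = wL/2 = 9·20/2 = 90 kN
  M_B = -wL²/12 = -9·20²/12 = -300 kN·m
Load 3 — applied couple M₀=4 kN·m at a=40/3 m (b=L-a=20/3):
  R_A = 6M₀ab/L³ = 6·4·(40/3)·(20/3)/20³ = 4/15 kN
  M_A = M₀b(2a-b)/L² = 4·(20/3)·(2·(40/3)-(20/3))/20² = 4/3 kN·m
  R_B = -6M₀ab/L³ = -6·4·(40/3)·(20/3)/20³ = -4/15 kN
  M_B = M₀a(2b-a)/L² = 4·(40/3)·(2·(20/3)-(40/3))/20² = 0 kN·m
Superposition: R_A = 21853/240 kN, M_A = 7337/24 kN·m, R_B = 21347/240 kN, M_B = -2421/8 kN·m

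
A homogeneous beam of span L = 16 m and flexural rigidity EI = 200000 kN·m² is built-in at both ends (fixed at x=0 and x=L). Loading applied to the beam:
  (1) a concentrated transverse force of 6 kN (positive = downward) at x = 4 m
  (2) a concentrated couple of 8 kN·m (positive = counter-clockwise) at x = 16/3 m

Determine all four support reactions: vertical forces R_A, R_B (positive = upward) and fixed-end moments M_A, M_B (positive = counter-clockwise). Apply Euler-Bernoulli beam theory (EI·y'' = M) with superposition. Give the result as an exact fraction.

Load 1 — point force P=6 kN at a=4 m (b=L-a=12):
  R_A = Pb²(3a+b)/L³ = 6·12²·(3·4+12)/16³ = 81/16 kN
  M_A = Pab²/L² = 6·4·12²/16² = 27/2 kN·m
  R_B = Pa²(a+3b)/L³ = 6·4²·(4+3·12)/16³ = 15/16 kN
  M_B = -Pa²b/L² = -6·4²·12/16² = -9/2 kN·m
Load 2 — applied couple M₀=8 kN·m at a=16/3 m (b=L-a=32/3):
  R_A = 6M₀ab/L³ = 6·8·(16/3)·(32/3)/16³ = 2/3 kN
  M_A = M₀b(2a-b)/L² = 8·(32/3)·(2·(16/3)-(32/3))/16² = 0 kN·m
  R_B = -6M₀ab/L³ = -6·8·(16/3)·(32/3)/16³ = -2/3 kN
  M_B = M₀a(2b-a)/L² = 8·(16/3)·(2·(32/3)-(16/3))/16² = 8/3 kN·m
Superposition: R_A = 275/48 kN, M_A = 27/2 kN·m, R_B = 13/48 kN, M_B = -11/6 kN·m

R_A = 275/48 kN, M_A = 27/2 kN·m, R_B = 13/48 kN, M_B = -11/6 kN·m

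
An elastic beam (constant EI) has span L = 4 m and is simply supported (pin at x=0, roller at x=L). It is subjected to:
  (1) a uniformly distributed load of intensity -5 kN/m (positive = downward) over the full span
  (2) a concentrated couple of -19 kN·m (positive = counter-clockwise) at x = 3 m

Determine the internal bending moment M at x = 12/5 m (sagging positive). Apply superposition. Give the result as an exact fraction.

M(12/5) = -21 kN·m

Load 1 — uniform load w=-5 kN/m over full span:
  M_1 = wx(L-x)/2 = (-5)·(12/5)·(4-(12/5))/2 = -48/5 kN·m
Load 2 — applied couple M₀=-19 kN·m at a=3 m (b=L-a=1):
  M_2 = M₀x/L  [x≤a] = (-19)·(12/5)/4 = -57/5 kN·m
Superposition: M = Σ M_i = -21 kN·m ≈ -21.000000 kN·m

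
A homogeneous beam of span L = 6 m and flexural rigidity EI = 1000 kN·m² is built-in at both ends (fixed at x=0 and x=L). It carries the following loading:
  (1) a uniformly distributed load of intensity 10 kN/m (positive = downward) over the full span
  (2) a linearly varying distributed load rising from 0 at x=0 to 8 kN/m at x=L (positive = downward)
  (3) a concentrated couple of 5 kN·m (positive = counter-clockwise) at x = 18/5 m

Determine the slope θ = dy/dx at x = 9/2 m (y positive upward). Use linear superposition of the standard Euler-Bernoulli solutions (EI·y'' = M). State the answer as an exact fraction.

θ(9/2) = 3879/160000 rad

Load 1 — uniform load w=10 kN/m over full span:
  θ_1 = -wx(L-x)(L-2x)/(12EI) = -10·(9/2)·(6-(9/2))·(6-2·(9/2))/(12·1000) = 27/1600 rad
Load 2 — triangular load w₀=8 kN/m (0→w₀ over full span):
  θ_2 = -w₀(2x(L-x)(L-2x)(x+2L)+x²(L-x)²)/(120LEI) = -8·(2·(9/2)·(6-(9/2))·(6-2·(9/2))·((9/2)+2·6)+(9/2)²·(6-(9/2))²)/(120·6·1000) = 1107/160000 rad
Load 3 — applied couple M₀=5 kN·m at a=18/5 m (b=L-a=12/5):
  θ_3 = (R_Ax²/2 - M_Ax - M₀(x-a))/EI  [x>a] with R_A=6/5, M_A=8/5 = ((6/5)·(9/2)²/2 - (8/5)·(9/2) - 5·((9/2)-(18/5)))/1000 = 9/20000 rad
Superposition: θ = Σ θ_i = 3879/160000 rad ≈ 0.024244 rad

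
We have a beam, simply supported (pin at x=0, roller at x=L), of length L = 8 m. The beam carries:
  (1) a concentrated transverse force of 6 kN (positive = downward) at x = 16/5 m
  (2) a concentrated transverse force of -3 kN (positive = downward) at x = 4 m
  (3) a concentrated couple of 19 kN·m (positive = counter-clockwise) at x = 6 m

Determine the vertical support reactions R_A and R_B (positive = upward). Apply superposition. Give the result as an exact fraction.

Load 1 — point force P=6 kN at a=16/5 m (b=L-a=24/5):
  R_A = Pb/L = 6·(24/5)/8 = 18/5 kN
  R_B = Pa/L = 6·(16/5)/8 = 12/5 kN
Load 2 — point force P=-3 kN at a=4 m (b=L-a=4):
  R_A = Pb/L = (-3)·4/8 = -3/2 kN
  R_B = Pa/L = (-3)·4/8 = -3/2 kN
Load 3 — applied couple M₀=19 kN·m at a=6 m (b=L-a=2):
  R_A = M₀/L = 19/8 kN
  R_B = -M₀/L = -19/8 kN
Superposition: R_A = 179/40 kN, R_B = -59/40 kN

R_A = 179/40 kN, R_B = -59/40 kN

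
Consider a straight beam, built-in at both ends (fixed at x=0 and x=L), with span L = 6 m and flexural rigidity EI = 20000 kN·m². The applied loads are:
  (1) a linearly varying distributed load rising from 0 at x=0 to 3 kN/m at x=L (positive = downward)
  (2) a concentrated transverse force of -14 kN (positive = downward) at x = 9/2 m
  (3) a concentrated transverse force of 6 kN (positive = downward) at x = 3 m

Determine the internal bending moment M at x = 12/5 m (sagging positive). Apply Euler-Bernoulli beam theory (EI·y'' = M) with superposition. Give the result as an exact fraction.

M(12/5) = 6231/2000 kN·m

Load 1 — triangular load w₀=3 kN/m (0→w₀ over full span):
  M_1 = 3w₀Lx/20 - w₀L²/30 - w₀x³/(6L) = 3·3·6·(12/5)/20 - 3·6²/30 - 3·(12/5)³/(6·6) = 216/125 kN·m
Load 2 — point force P=-14 kN at a=9/2 m (b=L-a=3/2):
  M_2 = Pb²(3a+b)x/L³ - Pab²/L²  [x≤a] = (-14)·(3/2)²·(3·(9/2)+(3/2))·(12/5)/6³ - (-14)·(9/2)·(3/2)²/6² = -21/16 kN·m
Load 3 — point force P=6 kN at a=3 m (b=L-a=3):
  M_3 = Pb²(3a+b)x/L³ - Pab²/L²  [x≤a] = 6·3²·(3·3+3)·(12/5)/6³ - 6·3·3²/6² = 27/10 kN·m
Superposition: M = Σ M_i = 6231/2000 kN·m ≈ 3.115500 kN·m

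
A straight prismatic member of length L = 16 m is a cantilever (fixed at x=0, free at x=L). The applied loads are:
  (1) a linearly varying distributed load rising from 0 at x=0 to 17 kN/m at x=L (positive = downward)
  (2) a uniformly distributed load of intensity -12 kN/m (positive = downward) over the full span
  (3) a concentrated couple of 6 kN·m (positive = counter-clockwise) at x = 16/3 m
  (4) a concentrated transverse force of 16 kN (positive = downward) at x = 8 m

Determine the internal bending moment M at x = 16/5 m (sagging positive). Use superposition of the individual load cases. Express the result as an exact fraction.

M(16/5) = -40886/375 kN·m

Load 1 — triangular load w₀=17 kN/m (0→w₀ over full span):
  M_1 = w₀Lx/2 - w₀L²/3 - w₀x³/(6L) = 17·16·(16/5)/2 - 17·16²/3 - 17·(16/5)³/(6·16) = -382976/375 kN·m
Load 2 — uniform load w=-12 kN/m over full span:
  M_2 = -w(L-x)²/2 = -(-12)·(16-(16/5))²/2 = 24576/25 kN·m
Load 3 — applied couple M₀=6 kN·m at a=16/3 m (b=L-a=32/3):
  M_3 = M₀  [x≤a] = 6 = 6 kN·m
Load 4 — point force P=16 kN at a=8 m (b=L-a=8):
  M_4 = -P(a-x)  [x≤a] = -16·(8-(16/5)) = -384/5 kN·m
Superposition: M = Σ M_i = -40886/375 kN·m ≈ -109.029333 kN·m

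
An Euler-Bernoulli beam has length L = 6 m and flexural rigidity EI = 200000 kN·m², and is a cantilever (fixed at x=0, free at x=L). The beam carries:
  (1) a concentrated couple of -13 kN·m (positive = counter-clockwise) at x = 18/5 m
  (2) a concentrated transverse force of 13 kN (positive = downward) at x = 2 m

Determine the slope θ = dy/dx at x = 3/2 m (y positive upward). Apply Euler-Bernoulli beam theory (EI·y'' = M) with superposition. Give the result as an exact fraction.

Load 1 — applied couple M₀=-13 kN·m at a=18/5 m (b=L-a=12/5):
  θ_1 = M₀x/EI  [x≤a] = (-13)·(3/2)/200000 = -39/400000 rad
Load 2 — point force P=13 kN at a=2 m (b=L-a=4):
  θ_2 = -Px(2a-x)/(2EI)  [x≤a] = -13·(3/2)·(2·2-(3/2))/(2·200000) = -39/320000 rad
Superposition: θ = Σ θ_i = -351/1600000 rad ≈ -0.000219 rad

θ(3/2) = -351/1600000 rad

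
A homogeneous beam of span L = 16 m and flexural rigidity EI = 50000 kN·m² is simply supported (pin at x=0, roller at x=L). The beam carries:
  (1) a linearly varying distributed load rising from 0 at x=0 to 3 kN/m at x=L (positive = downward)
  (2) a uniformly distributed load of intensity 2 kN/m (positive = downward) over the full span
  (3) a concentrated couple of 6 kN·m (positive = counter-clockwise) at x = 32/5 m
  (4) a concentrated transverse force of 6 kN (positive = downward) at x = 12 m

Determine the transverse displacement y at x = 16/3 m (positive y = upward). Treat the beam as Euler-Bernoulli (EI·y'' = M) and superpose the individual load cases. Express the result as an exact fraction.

Load 1 — triangular load w₀=3 kN/m (0→w₀ over full span):
  y_1 = -w₀x(7L⁴-10L²x²+3x⁴)/(360LEI) = -3·(16/3)·(7·16⁴-10·16²·(16/3)²+3·(16/3)⁴)/(360·16·50000) = -16384/759375 m
Load 2 — uniform load w=2 kN/m over full span:
  y_2 = -wx(L³-2Lx²+x³)/(24EI) = -2·(16/3)·(16³-2·16·(16/3)²+(16/3)³)/(24·50000) = -22528/759375 m
Load 3 — applied couple M₀=6 kN·m at a=32/5 m (b=L-a=48/5):
  y_3 = (M₀x³/(6L)+C₁x)/EI  [x≤a] with C₁=M₀(3b²-L²)/(6L)=32/25 = (6·(16/3)³/(6·16)+(32/25)·(16/3))/50000 = 688/2109375 m
Load 4 — point force P=6 kN at a=12 m (b=L-a=4):
  y_4 = -Pbx(L²-b²-x²)/(6LEI)  [x≤a] = -6·4·(16/3)·(16²-4²-(16/3)²)/(6·16·50000) = -476/84375 m
Superposition: y = Σ y_i = -1073708/18984375 m ≈ -0.056557 m

y(16/3) = -1073708/18984375 m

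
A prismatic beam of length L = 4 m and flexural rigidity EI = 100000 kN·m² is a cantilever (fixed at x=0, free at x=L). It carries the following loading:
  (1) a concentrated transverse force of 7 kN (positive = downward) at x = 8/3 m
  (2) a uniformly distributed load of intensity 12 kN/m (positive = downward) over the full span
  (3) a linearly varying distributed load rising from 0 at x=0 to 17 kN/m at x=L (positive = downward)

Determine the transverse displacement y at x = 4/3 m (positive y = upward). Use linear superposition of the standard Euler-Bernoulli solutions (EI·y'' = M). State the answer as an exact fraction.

Load 1 — point force P=7 kN at a=8/3 m (b=L-a=4/3):
  y_1 = -Px²(3a-x)/(6EI)  [x≤a] = -7·(4/3)²·(3·(8/3)-(4/3))/(6·100000) = -7/50625 m
Load 2 — uniform load w=12 kN/m over full span:
  y_2 = -wx²(x²-4Lx+6L²)/(24EI) = -12·(4/3)²·((4/3)²-4·4·(4/3)+6·4²)/(24·100000) = -172/253125 m
Load 3 — triangular load w₀=17 kN/m (0→w₀ over full span):
  y_3 = (w₀Lx³/12-w₀L²x²/6-w₀x⁵/(120L))/EI = (17·4·(4/3)³/12-17·4²·(4/3)²/6-17·(4/3)⁵/(120·4))/100000 = -7667/11390625 m
Superposition: y = Σ y_i = -16982/11390625 m ≈ -0.001491 m

y(4/3) = -16982/11390625 m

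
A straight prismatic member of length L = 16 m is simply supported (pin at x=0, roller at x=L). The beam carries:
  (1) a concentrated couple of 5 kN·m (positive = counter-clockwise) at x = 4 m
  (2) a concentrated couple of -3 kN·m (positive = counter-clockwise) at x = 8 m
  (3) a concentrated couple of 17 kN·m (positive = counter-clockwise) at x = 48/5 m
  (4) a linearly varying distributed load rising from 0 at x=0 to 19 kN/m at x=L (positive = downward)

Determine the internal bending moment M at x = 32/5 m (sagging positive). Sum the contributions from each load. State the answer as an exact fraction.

M(32/5) = 34373/125 kN·m

Load 1 — applied couple M₀=5 kN·m at a=4 m (b=L-a=12):
  M_1 = M₀x/L - M₀  [x>a] = 5·(32/5)/16 - 5 = -3 kN·m
Load 2 — applied couple M₀=-3 kN·m at a=8 m (b=L-a=8):
  M_2 = M₀x/L  [x≤a] = (-3)·(32/5)/16 = -6/5 kN·m
Load 3 — applied couple M₀=17 kN·m at a=48/5 m (b=L-a=32/5):
  M_3 = M₀x/L  [x≤a] = 17·(32/5)/16 = 34/5 kN·m
Load 4 — triangular load w₀=19 kN/m (0→w₀ over full span):
  M_4 = w₀Lx/6 - w₀x³/(6L) = 19·16·(32/5)/6 - 19·(32/5)³/(6·16) = 34048/125 kN·m
Superposition: M = Σ M_i = 34373/125 kN·m ≈ 274.984000 kN·m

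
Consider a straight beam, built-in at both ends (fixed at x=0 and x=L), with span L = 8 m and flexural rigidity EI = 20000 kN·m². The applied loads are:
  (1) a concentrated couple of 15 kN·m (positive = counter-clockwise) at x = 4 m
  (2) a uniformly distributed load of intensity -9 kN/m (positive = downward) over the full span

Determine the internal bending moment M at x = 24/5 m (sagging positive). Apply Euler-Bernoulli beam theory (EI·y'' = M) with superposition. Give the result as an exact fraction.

M(24/5) = -2637/100 kN·m

Load 1 — applied couple M₀=15 kN·m at a=4 m (b=L-a=4):
  M_1 = R_Ax - M_A - M₀  [x>a] with R_A=45/16, M_A=15/4 = (45/16)·(24/5) - (15/4) - 15 = -21/4 kN·m
Load 2 — uniform load w=-9 kN/m over full span:
  M_2 = wLx/2 - wL²/12 - wx²/2 = (-9)·8·(24/5)/2 - (-9)·8²/12 - (-9)·(24/5)²/2 = -528/25 kN·m
Superposition: M = Σ M_i = -2637/100 kN·m ≈ -26.370000 kN·m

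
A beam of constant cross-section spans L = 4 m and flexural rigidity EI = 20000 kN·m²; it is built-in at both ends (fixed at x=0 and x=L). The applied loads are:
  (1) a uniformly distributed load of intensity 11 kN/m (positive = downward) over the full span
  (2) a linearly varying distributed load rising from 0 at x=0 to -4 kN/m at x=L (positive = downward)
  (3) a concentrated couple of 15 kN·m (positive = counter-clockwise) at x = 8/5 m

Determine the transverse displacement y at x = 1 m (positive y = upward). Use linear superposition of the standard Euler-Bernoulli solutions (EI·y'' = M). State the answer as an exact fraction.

y(1) = -69/400000 m

Load 1 — uniform load w=11 kN/m over full span:
  y_1 = -wx²(L-x)²/(24EI) = -11·1²·(4-1)²/(24·20000) = -33/160000 m
Load 2 — triangular load w₀=-4 kN/m (0→w₀ over full span):
  y_2 = -w₀x²(L-x)²(x+2L)/(120LEI) = -(-4)·1²·(4-1)²·(1+2·4)/(120·4·20000) = 27/800000 m
Load 3 — applied couple M₀=15 kN·m at a=8/5 m (b=L-a=12/5):
  y_3 = (R_Ax³/6 - M_Ax²/2)/EI  [x≤a] with R_A=27/5, M_A=9/5 = ((27/5)·1³/6 - (9/5)·1²/2)/20000 = 0 m
Superposition: y = Σ y_i = -69/400000 m ≈ -0.000172 m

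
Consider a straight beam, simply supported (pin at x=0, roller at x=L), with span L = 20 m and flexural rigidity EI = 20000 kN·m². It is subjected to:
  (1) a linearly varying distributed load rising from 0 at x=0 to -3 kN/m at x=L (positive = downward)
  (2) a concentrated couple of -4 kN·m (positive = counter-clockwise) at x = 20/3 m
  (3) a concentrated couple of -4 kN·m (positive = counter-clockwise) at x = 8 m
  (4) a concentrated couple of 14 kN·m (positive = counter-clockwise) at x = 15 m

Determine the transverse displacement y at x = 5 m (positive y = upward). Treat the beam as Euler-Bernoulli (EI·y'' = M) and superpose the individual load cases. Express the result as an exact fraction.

y(5) = 552389/5760000 m

Load 1 — triangular load w₀=-3 kN/m (0→w₀ over full span):
  y_1 = -w₀x(7L⁴-10L²x²+3x⁴)/(360LEI) = -(-3)·5·(7·20⁴-10·20²·5²+3·5⁴)/(360·20·20000) = 109/1024 m
Load 2 — applied couple M₀=-4 kN·m at a=20/3 m (b=L-a=40/3):
  y_2 = (M₀x³/(6L)+C₁x)/EI  [x≤a] with C₁=M₀(3b²-L²)/(6L)=-40/9 = ((-4)·5³/(6·20)+(-40/9)·5)/20000 = -19/14400 m
Load 3 — applied couple M₀=-4 kN·m at a=8 m (b=L-a=12):
  y_3 = (M₀x³/(6L)+C₁x)/EI  [x≤a] with C₁=M₀(3b²-L²)/(6L)=-16/15 = ((-4)·5³/(6·20)+(-16/15)·5)/20000 = -19/40000 m
Load 4 — applied couple M₀=14 kN·m at a=15 m (b=L-a=5):
  y_4 = (M₀x³/(6L)+C₁x)/EI  [x≤a] with C₁=M₀(3b²-L²)/(6L)=-455/12 = (14·5³/(6·20)+(-455/12)·5)/20000 = -7/800 m
Superposition: y = Σ y_i = 552389/5760000 m ≈ 0.095901 m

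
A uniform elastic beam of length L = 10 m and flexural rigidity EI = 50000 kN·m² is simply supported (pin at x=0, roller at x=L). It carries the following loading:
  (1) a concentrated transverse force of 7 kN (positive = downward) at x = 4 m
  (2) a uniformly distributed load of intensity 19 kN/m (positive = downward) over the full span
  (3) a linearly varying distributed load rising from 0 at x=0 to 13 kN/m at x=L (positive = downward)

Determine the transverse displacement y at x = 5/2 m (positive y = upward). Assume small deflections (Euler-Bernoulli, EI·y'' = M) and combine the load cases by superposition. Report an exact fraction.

y(5/2) = -3748357/76800000 m

Load 1 — point force P=7 kN at a=4 m (b=L-a=6):
  y_1 = -Pbx(L²-b²-x²)/(6LEI)  [x≤a] = -7·6·(5/2)·(10²-6²-(5/2)²)/(6·10·50000) = -1617/800000 m
Load 2 — uniform load w=19 kN/m over full span:
  y_2 = -wx(L³-2Lx²+x³)/(24EI) = -19·(5/2)·(10³-2·10·(5/2)²+(5/2)³)/(24·50000) = -361/10240 m
Load 3 — triangular load w₀=13 kN/m (0→w₀ over full span):
  y_3 = -w₀x(7L⁴-10L²x²+3x⁴)/(360LEI) = -13·(5/2)·(7·10⁴-10·10²·(5/2)²+3·(5/2)⁴)/(360·10·50000) = -1417/122880 m
Superposition: y = Σ y_i = -3748357/76800000 m ≈ -0.048807 m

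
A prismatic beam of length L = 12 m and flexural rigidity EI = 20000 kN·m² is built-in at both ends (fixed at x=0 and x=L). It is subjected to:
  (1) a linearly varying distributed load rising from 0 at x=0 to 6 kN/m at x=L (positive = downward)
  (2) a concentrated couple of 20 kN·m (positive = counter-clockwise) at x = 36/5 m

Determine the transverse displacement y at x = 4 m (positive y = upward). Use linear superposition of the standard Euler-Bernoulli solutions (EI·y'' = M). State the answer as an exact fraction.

Load 1 — triangular load w₀=6 kN/m (0→w₀ over full span):
  y_1 = -w₀x²(L-x)²(x+2L)/(120LEI) = -6·4²·(12-4)²·(4+2·12)/(120·12·20000) = -56/9375 m
Load 2 — applied couple M₀=20 kN·m at a=36/5 m (b=L-a=24/5):
  y_2 = (R_Ax³/6 - M_Ax²/2)/EI  [x≤a] with R_A=12/5, M_A=32/5 = ((12/5)·4³/6 - (32/5)·4²/2)/20000 = -4/3125 m
Superposition: y = Σ y_i = -68/9375 m ≈ -0.007253 m

y(4) = -68/9375 m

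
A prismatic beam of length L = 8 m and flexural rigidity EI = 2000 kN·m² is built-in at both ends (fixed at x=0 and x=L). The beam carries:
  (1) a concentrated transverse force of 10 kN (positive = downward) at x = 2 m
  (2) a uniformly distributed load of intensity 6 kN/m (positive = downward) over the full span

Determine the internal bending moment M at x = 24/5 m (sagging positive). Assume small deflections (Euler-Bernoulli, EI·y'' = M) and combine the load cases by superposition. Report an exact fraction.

Load 1 — point force P=10 kN at a=2 m (b=L-a=6):
  M_1 = Pa²(a+3b)(L-x)/L³ - Pa²b/L²  [x>a] = 10·2²·(2+3·6)·(8-(24/5))/8³ - 10·2²·6/8² = 5/4 kN·m
Load 2 — uniform load w=6 kN/m over full span:
  M_2 = wLx/2 - wL²/12 - wx²/2 = 6·8·(24/5)/2 - 6·8²/12 - 6·(24/5)²/2 = 352/25 kN·m
Superposition: M = Σ M_i = 1533/100 kN·m ≈ 15.330000 kN·m

M(24/5) = 1533/100 kN·m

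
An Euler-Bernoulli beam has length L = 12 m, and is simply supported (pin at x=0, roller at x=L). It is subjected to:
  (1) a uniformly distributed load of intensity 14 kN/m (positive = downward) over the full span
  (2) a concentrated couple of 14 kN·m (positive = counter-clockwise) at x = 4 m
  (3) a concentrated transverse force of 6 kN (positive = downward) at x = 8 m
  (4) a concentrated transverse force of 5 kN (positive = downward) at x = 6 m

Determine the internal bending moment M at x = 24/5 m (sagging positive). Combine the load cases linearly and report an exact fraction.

M(24/5) = 6378/25 kN·m

Load 1 — uniform load w=14 kN/m over full span:
  M_1 = wx(L-x)/2 = 14·(24/5)·(12-(24/5))/2 = 6048/25 kN·m
Load 2 — applied couple M₀=14 kN·m at a=4 m (b=L-a=8):
  M_2 = M₀x/L - M₀  [x>a] = 14·(24/5)/12 - 14 = -42/5 kN·m
Load 3 — point force P=6 kN at a=8 m (b=L-a=4):
  M_3 = Pbx/L  [x≤a] = 6·4·(24/5)/12 = 48/5 kN·m
Load 4 — point force P=5 kN at a=6 m (b=L-a=6):
  M_4 = Pbx/L  [x≤a] = 5·6·(24/5)/12 = 12 kN·m
Superposition: M = Σ M_i = 6378/25 kN·m ≈ 255.120000 kN·m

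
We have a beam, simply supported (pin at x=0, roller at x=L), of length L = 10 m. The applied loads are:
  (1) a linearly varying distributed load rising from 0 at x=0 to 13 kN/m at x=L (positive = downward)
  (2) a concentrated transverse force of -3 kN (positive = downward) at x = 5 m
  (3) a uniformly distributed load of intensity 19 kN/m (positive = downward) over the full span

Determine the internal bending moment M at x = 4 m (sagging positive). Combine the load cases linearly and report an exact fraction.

Load 1 — triangular load w₀=13 kN/m (0→w₀ over full span):
  M_1 = w₀Lx/6 - w₀x³/(6L) = 13·10·4/6 - 13·4³/(6·10) = 364/5 kN·m
Load 2 — point force P=-3 kN at a=5 m (b=L-a=5):
  M_2 = Pbx/L  [x≤a] = (-3)·5·4/10 = -6 kN·m
Load 3 — uniform load w=19 kN/m over full span:
  M_3 = wx(L-x)/2 = 19·4·(10-4)/2 = 228 kN·m
Superposition: M = Σ M_i = 1474/5 kN·m ≈ 294.800000 kN·m

M(4) = 1474/5 kN·m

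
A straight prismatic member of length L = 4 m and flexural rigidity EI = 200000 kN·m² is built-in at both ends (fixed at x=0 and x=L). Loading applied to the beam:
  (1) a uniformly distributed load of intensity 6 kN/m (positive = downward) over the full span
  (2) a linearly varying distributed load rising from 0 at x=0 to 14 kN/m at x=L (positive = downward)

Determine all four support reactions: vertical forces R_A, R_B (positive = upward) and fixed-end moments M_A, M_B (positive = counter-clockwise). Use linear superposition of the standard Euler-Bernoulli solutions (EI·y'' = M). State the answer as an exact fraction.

R_A = 102/5 kN, M_A = 232/15 kN·m, R_B = 158/5 kN, M_B = -96/5 kN·m

Load 1 — uniform load w=6 kN/m over full span:
  R_A = wL/2 = 6·4/2 = 12 kN
  M_A = wL²/12 = 6·4²/12 = 8 kN·m
  R_B = wL/2 = 6·4/2 = 12 kN
  M_B = -wL²/12 = -6·4²/12 = -8 kN·m
Load 2 — triangular load w₀=14 kN/m (0→w₀ over full span):
  R_A = 3w₀L/20 = 3·14·4/20 = 42/5 kN
  M_A = w₀L²/30 = 14·4²/30 = 112/15 kN·m
  R_B = 7w₀L/20 = 7·14·4/20 = 98/5 kN
  M_B = -w₀L²/20 = -14·4²/20 = -56/5 kN·m
Superposition: R_A = 102/5 kN, M_A = 232/15 kN·m, R_B = 158/5 kN, M_B = -96/5 kN·m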